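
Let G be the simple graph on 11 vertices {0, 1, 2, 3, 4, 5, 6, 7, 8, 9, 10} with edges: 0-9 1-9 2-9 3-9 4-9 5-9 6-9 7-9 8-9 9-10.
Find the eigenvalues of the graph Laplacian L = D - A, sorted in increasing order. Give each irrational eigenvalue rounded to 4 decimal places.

Reading degrees in the order [0, 1, 2, 3, 4, 5, 6, 7, 8, 9, 10] gives [1, 1, 1, 1, 1, 1, 1, 1, 1, 10, 1]; set D = diag(1, 1, 1, 1, 1, 1, 1, 1, 1, 10, 1) and form L = D - A. Diagonalising L (or applying a numerical eigensolver to the 11x11 matrix) gives the spectrum above. The single zero eigenvalue shows the graph is connected. The largest eigenvalue, 11, is at most the vertex count 11. The eigenvalues sum to 20, which equals trace(L) = 2|E|.

[0, 1, 1, 1, 1, 1, 1, 1, 1, 1, 11]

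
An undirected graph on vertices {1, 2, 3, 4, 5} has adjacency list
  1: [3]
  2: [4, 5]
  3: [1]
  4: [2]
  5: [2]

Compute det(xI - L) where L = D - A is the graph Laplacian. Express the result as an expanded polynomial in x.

Each diagonal entry of L is the vertex degree and each off-diagonal entry is -1 where an edge is present, 0 otherwise; in the order [1, 2, 3, 4, 5] the diagonal is [1, 2, 1, 1, 1]. The eigenvalues of L are [0, 0, 1, 2, 3]; the characteristic polynomial is the product of (x - lambda_i), which multiplies out to x^5 - 6x^4 + 11x^3 - 6x^2. The coefficient of x^4 equals -trace(L) = -6, matching the sum of degrees. The eigenvalues sum to 6, which equals trace(L) = 2|E|. The largest eigenvalue, 3, is at most the vertex count 5.

x^5 - 6x^4 + 11x^3 - 6x^2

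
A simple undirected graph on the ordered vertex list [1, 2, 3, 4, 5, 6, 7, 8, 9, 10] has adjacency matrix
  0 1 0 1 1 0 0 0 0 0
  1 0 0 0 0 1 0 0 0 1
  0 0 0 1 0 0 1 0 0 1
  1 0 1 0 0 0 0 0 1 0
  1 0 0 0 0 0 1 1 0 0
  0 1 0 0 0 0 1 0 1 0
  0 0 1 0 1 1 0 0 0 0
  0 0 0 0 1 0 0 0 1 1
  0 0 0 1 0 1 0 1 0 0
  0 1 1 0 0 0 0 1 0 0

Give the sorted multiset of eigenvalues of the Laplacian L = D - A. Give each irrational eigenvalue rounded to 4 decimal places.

Each diagonal entry of L is the vertex degree and each off-diagonal entry is -1 where an edge is present, 0 otherwise; in the order [1, 2, 3, 4, 5, 6, 7, 8, 9, 10] the diagonal is [3, 3, 3, 3, 3, 3, 3, 3, 3, 3]. Since every row of L sums to 0, the all-ones vector is in the kernel and 0 is an eigenvalue. The single zero eigenvalue shows the graph is connected. The eigenvalues sum to 30, which equals trace(L) = 2|E|.

[0, 2, 2, 2, 2, 2, 5, 5, 5, 5]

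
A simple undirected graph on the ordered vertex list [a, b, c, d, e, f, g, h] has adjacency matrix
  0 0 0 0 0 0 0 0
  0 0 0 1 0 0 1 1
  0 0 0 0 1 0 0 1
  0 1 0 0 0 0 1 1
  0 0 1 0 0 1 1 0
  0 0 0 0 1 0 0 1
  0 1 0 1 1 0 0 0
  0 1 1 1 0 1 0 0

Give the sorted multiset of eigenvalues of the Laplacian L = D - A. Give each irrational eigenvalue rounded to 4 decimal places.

Each diagonal entry of L is the vertex degree and each off-diagonal entry is -1 where an edge is present, 0 otherwise; in the order [a, b, c, d, e, f, g, h] the diagonal is [0, 3, 2, 3, 3, 2, 3, 4]. Since every row of L sums to 0, the all-ones vector is in the kernel and 0 is an eigenvalue. The 2 zero eigenvalues correspond to the 2 connected components. There are 2 zeros in the spectrum, matching the 2 components. The eigenvalues sum to 20, which equals trace(L) = 2|E|.

[0, 0, 1.2679, 2, 2.5858, 4, 4.7321, 5.4142]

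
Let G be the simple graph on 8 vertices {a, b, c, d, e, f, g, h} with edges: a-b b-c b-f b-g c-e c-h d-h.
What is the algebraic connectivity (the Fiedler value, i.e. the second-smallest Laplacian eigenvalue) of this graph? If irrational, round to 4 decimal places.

Each diagonal entry of L is the vertex degree and each off-diagonal entry is -1 where an edge is present, 0 otherwise; in the order [a, b, c, d, e, f, g, h] the diagonal is [1, 4, 3, 1, 1, 1, 1, 2]. Computing the eigenvalues of L and sorting gives [0, 0.2888, 0.6742, 1, 1, 2.1694, 3.5857, 5.2819]. The Fiedler value lambda_2 = 0.2888 is strictly positive, so the graph is connected. By the matrix-tree theorem the graph has (1/8) * product of the nonzero eigenvalues = 1 spanning tree. There is one zero in the spectrum, matching the 1 component.

0.2888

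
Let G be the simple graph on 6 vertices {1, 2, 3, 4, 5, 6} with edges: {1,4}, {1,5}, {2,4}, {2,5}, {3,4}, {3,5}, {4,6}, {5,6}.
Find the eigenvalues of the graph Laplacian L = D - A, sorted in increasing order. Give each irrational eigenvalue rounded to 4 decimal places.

Reading degrees in the order [1, 2, 3, 4, 5, 6] gives [2, 2, 2, 4, 4, 2]; set D = diag(2, 2, 2, 4, 4, 2) and form L = D - A. The multiplicity of 0 as a Laplacian eigenvalue equals the number of connected components. By the matrix-tree theorem the graph has (1/6) * product of the nonzero eigenvalues = 32 spanning trees.

[0, 2, 2, 2, 4, 6]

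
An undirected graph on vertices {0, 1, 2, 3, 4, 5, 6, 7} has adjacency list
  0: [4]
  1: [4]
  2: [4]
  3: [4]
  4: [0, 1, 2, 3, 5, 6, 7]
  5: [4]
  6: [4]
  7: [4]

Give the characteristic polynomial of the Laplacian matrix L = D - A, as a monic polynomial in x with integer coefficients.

Reading degrees in the order [0, 1, 2, 3, 4, 5, 6, 7] gives [1, 1, 1, 1, 7, 1, 1, 1]; set D = diag(1, 1, 1, 1, 7, 1, 1, 1) and form L = D - A. L has integer entries, so p(x) = det(xI - L) has integer coefficients. Expanding the determinant yields x^8 - 14x^7 + 63x^6 - 140x^5 + 175x^4 - 126x^3 + 49x^2 - 8x. The coefficient of x^7 equals -trace(L) = -14, matching the sum of degrees. The largest eigenvalue, 8, is at most the vertex count 8. There is one zero in the spectrum, matching the 1 component.

x^8 - 14x^7 + 63x^6 - 140x^5 + 175x^4 - 126x^3 + 49x^2 - 8x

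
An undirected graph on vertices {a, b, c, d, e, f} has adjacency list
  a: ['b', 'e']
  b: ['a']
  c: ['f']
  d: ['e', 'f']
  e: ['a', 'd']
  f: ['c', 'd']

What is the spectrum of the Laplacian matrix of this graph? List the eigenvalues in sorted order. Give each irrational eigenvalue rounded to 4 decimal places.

[0, 0.2679, 1, 2, 3, 3.7321]

Each diagonal entry of L is the vertex degree and each off-diagonal entry is -1 where an edge is present, 0 otherwise; in the order [a, b, c, d, e, f] the diagonal is [2, 1, 1, 2, 2, 2]. L is symmetric positive semidefinite, so every eigenvalue is real and nonnegative. The eigenvalues sum to 10, which equals trace(L) = 2|E|.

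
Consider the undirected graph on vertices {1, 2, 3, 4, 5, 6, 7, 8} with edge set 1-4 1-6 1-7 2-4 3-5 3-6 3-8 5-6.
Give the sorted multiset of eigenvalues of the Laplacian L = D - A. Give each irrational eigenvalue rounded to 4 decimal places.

Reading degrees in the order [1, 2, 3, 4, 5, 6, 7, 8] gives [3, 1, 3, 2, 2, 3, 1, 1]; set D = diag(3, 1, 3, 2, 2, 3, 1, 1) and form L = D - A. Diagonalising L (or applying a numerical eigensolver to the 8x8 matrix) gives the spectrum above.

[0, 0.2588, 0.6436, 1.1385, 2.1603, 3.1943, 3.8943, 4.7103]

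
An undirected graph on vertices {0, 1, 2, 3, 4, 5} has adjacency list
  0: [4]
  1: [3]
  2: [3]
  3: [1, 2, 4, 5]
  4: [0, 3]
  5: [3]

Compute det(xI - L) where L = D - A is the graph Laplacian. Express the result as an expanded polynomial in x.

x^6 - 10x^5 + 33x^4 - 46x^3 + 28x^2 - 6x

Each diagonal entry of L is the vertex degree and each off-diagonal entry is -1 where an edge is present, 0 otherwise; in the order [0, 1, 2, 3, 4, 5] the diagonal is [1, 1, 1, 4, 2, 1]. Computing det(xI - L) by cofactor expansion (or equivalently via sum-over-permutations) gives x^6 - 10x^5 + 33x^4 - 46x^3 + 28x^2 - 6x. Since p(0) = det(-L) = 0, x divides p(x). By the matrix-tree theorem the graph has (1/6) * product of the nonzero eigenvalues = 1 spanning tree.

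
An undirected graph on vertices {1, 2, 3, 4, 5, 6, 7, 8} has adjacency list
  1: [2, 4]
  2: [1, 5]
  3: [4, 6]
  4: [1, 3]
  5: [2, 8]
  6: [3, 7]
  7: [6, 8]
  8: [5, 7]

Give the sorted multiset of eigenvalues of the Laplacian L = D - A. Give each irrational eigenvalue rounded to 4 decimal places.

Reading degrees in the order [1, 2, 3, 4, 5, 6, 7, 8] gives [2, 2, 2, 2, 2, 2, 2, 2]; set D = diag(2, 2, 2, 2, 2, 2, 2, 2) and form L = D - A. The multiplicity of 0 as a Laplacian eigenvalue equals the number of connected components. The single zero eigenvalue shows the graph is connected.

[0, 0.5858, 0.5858, 2, 2, 3.4142, 3.4142, 4]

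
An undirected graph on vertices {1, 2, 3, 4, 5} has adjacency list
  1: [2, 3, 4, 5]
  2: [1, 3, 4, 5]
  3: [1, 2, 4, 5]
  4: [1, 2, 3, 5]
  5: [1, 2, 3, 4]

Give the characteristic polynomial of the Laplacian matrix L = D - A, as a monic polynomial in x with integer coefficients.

With the vertex order [1, 2, 3, 4, 5], the degrees are [4, 4, 4, 4, 4], giving D = diag(4, 4, 4, 4, 4) and L = D - A. The eigenvalues of L are [0, 5, 5, 5, 5]; the characteristic polynomial is the product of (x - lambda_i), which multiplies out to x^5 - 20x^4 + 150x^3 - 500x^2 + 625x. The coefficient of x^4 equals -trace(L) = -20, matching the sum of degrees. By the matrix-tree theorem the graph has (1/5) * product of the nonzero eigenvalues = 125 spanning trees.

x^5 - 20x^4 + 150x^3 - 500x^2 + 625x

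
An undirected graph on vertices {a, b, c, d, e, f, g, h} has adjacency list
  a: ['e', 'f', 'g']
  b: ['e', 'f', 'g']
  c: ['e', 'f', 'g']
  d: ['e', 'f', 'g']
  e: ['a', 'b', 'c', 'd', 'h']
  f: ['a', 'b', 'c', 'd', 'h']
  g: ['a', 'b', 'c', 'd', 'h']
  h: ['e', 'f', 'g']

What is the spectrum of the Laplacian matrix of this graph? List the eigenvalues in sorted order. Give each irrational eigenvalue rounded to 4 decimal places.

[0, 3, 3, 3, 3, 5, 5, 8]

Each diagonal entry of L is the vertex degree and each off-diagonal entry is -1 where an edge is present, 0 otherwise; in the order [a, b, c, d, e, f, g, h] the diagonal is [3, 3, 3, 3, 5, 5, 5, 3]. L is symmetric positive semidefinite, so every eigenvalue is real and nonnegative. By the matrix-tree theorem the graph has (1/8) * product of the nonzero eigenvalues = 2025 spanning trees.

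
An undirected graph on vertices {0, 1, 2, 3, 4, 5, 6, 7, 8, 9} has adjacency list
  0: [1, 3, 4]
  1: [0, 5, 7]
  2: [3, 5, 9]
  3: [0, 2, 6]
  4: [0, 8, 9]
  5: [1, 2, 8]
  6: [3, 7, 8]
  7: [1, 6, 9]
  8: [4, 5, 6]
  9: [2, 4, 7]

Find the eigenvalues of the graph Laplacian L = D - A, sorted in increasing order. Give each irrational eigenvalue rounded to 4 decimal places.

[0, 2, 2, 2, 2, 2, 5, 5, 5, 5]

Each diagonal entry of L is the vertex degree and each off-diagonal entry is -1 where an edge is present, 0 otherwise; in the order [0, 1, 2, 3, 4, 5, 6, 7, 8, 9] the diagonal is [3, 3, 3, 3, 3, 3, 3, 3, 3, 3]. L is symmetric positive semidefinite, so every eigenvalue is real and nonnegative. The single zero eigenvalue shows the graph is connected. The eigenvalues sum to 30, which equals trace(L) = 2|E|.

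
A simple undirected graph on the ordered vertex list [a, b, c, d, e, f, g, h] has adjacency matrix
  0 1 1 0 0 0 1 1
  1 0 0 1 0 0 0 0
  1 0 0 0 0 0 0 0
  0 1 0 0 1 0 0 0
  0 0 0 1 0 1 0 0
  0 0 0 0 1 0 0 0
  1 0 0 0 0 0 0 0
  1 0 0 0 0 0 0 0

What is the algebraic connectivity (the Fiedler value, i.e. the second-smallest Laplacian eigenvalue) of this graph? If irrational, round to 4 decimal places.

0.2023

Each diagonal entry of L is the vertex degree and each off-diagonal entry is -1 where an edge is present, 0 otherwise; in the order [a, b, c, d, e, f, g, h] the diagonal is [4, 2, 1, 2, 2, 1, 1, 1]. Computing the eigenvalues of L and sorting gives [0, 0.2023, 1, 1, 1, 2.2472, 3.4527, 5.0979]. The Fiedler value lambda_2 = 0.2023 is strictly positive, so the graph is connected. The eigenvalues sum to 14, which equals trace(L) = 2|E|. The largest eigenvalue, 5.0979, is at most the vertex count 8.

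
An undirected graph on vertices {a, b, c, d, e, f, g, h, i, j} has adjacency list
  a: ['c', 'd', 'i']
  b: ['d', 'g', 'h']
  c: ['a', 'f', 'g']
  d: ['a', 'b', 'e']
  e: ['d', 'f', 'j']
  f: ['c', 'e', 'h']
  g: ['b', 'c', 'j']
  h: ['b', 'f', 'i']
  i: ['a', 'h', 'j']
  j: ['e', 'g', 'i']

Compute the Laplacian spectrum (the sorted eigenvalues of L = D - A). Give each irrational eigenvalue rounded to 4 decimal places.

[0, 2, 2, 2, 2, 2, 5, 5, 5, 5]

Each diagonal entry of L is the vertex degree and each off-diagonal entry is -1 where an edge is present, 0 otherwise; in the order [a, b, c, d, e, f, g, h, i, j] the diagonal is [3, 3, 3, 3, 3, 3, 3, 3, 3, 3]. The multiplicity of 0 as a Laplacian eigenvalue equals the number of connected components. The single zero eigenvalue shows the graph is connected. There is one zero in the spectrum, matching the 1 component. By the matrix-tree theorem the graph has (1/10) * product of the nonzero eigenvalues = 2000 spanning trees.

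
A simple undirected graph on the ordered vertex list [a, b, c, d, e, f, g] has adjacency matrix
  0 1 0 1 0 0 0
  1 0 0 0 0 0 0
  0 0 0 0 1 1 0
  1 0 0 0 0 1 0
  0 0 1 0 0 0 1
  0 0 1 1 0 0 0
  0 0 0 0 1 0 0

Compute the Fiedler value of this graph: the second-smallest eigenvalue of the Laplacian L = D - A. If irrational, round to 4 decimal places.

0.1981

With the vertex order [a, b, c, d, e, f, g], the degrees are [2, 1, 2, 2, 2, 2, 1], giving D = diag(2, 1, 2, 2, 2, 2, 1) and L = D - A. The smallest Laplacian eigenvalue is always 0. The next one, lambda_2 = 0.1981, measures how hard the graph is to disconnect: larger values mean better connectivity.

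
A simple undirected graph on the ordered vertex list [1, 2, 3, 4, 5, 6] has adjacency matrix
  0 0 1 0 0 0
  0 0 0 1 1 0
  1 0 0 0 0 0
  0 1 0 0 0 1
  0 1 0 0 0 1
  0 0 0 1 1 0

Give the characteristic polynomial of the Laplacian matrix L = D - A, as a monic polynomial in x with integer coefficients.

Each diagonal entry of L is the vertex degree and each off-diagonal entry is -1 where an edge is present, 0 otherwise; in the order [1, 2, 3, 4, 5, 6] the diagonal is [1, 2, 1, 2, 2, 2]. L has integer entries, so p(x) = det(xI - L) has integer coefficients. Expanding the determinant yields x^6 - 10x^5 + 36x^4 - 56x^3 + 32x^2. Since p(0) = det(-L) = 0, x divides p(x). The eigenvalues sum to 10, which equals trace(L) = 2|E|. The largest eigenvalue, 4, is at most the vertex count 6.

x^6 - 10x^5 + 36x^4 - 56x^3 + 32x^2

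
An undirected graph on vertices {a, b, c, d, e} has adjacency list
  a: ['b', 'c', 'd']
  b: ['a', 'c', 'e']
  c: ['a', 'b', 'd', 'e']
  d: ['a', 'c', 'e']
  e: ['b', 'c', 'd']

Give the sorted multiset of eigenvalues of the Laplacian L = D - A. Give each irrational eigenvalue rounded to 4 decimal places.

[0, 3, 3, 5, 5]

Reading degrees in the order [a, b, c, d, e] gives [3, 3, 4, 3, 3]; set D = diag(3, 3, 4, 3, 3) and form L = D - A. Diagonalising L (or applying a numerical eigensolver to the 5x5 matrix) gives the spectrum above. The eigenvalues sum to 16, which equals trace(L) = 2|E|.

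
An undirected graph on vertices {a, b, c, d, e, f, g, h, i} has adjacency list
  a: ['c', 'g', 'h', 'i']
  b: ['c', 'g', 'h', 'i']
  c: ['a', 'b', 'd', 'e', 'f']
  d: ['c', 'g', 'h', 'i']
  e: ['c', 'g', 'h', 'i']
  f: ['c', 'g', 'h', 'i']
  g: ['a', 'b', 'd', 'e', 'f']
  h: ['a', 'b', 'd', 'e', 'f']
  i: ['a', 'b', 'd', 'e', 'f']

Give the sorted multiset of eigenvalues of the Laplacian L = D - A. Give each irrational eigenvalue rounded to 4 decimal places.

[0, 4, 4, 4, 4, 5, 5, 5, 9]

With the vertex order [a, b, c, d, e, f, g, h, i], the degrees are [4, 4, 5, 4, 4, 4, 5, 5, 5], giving D = diag(4, 4, 5, 4, 4, 4, 5, 5, 5) and L = D - A. Diagonalising L (or applying a numerical eigensolver to the 9x9 matrix) gives the spectrum above.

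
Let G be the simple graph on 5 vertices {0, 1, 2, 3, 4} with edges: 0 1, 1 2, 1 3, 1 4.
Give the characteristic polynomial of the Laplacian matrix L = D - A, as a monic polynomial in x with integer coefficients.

x^5 - 8x^4 + 18x^3 - 16x^2 + 5x

With the vertex order [0, 1, 2, 3, 4], the degrees are [1, 4, 1, 1, 1], giving D = diag(1, 4, 1, 1, 1) and L = D - A. The eigenvalues of L are [0, 1, 1, 1, 5]; the characteristic polynomial is the product of (x - lambda_i), which multiplies out to x^5 - 8x^4 + 18x^3 - 16x^2 + 5x. The constant term is 0 because L is singular (the all-ones vector lies in its kernel). There is one zero in the spectrum, matching the 1 component.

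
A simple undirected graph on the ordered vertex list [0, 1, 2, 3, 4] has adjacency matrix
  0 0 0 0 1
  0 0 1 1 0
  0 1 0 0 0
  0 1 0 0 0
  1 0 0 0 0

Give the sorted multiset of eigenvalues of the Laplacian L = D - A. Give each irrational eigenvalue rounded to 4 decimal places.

With the vertex order [0, 1, 2, 3, 4], the degrees are [1, 2, 1, 1, 1], giving D = diag(1, 2, 1, 1, 1) and L = D - A. Since every row of L sums to 0, the all-ones vector is in the kernel and 0 is an eigenvalue. The 2 zero eigenvalues correspond to the 2 connected components. The eigenvalues sum to 6, which equals trace(L) = 2|E|.

[0, 0, 1, 2, 3]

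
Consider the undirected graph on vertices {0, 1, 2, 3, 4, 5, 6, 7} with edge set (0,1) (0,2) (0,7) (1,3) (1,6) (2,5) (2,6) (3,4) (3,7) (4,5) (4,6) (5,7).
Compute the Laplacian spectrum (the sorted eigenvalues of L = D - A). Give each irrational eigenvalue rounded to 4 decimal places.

[0, 2, 2, 2, 4, 4, 4, 6]

With the vertex order [0, 1, 2, 3, 4, 5, 6, 7], the degrees are [3, 3, 3, 3, 3, 3, 3, 3], giving D = diag(3, 3, 3, 3, 3, 3, 3, 3) and L = D - A. Diagonalising L (or applying a numerical eigensolver to the 8x8 matrix) gives the spectrum above. The single zero eigenvalue shows the graph is connected. There is one zero in the spectrum, matching the 1 component. The largest eigenvalue, 6, is at most the vertex count 8.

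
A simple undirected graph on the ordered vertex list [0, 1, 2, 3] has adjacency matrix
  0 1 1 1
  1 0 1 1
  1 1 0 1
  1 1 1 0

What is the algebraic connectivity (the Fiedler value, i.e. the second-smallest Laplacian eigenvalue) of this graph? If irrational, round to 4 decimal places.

4

Reading degrees in the order [0, 1, 2, 3] gives [3, 3, 3, 3]; set D = diag(3, 3, 3, 3) and form L = D - A. The smallest Laplacian eigenvalue is always 0. The next one, lambda_2 = 4, measures how hard the graph is to disconnect: larger values mean better connectivity. The largest eigenvalue, 4, is at most the vertex count 4. The eigenvalues sum to 12, which equals trace(L) = 2|E|.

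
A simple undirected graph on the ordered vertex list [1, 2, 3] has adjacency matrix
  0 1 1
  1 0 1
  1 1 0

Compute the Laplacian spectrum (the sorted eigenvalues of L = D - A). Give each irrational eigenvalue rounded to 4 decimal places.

[0, 3, 3]

Each diagonal entry of L is the vertex degree and each off-diagonal entry is -1 where an edge is present, 0 otherwise; in the order [1, 2, 3] the diagonal is [2, 2, 2]. The multiplicity of 0 as a Laplacian eigenvalue equals the number of connected components. The largest eigenvalue, 3, is at most the vertex count 3.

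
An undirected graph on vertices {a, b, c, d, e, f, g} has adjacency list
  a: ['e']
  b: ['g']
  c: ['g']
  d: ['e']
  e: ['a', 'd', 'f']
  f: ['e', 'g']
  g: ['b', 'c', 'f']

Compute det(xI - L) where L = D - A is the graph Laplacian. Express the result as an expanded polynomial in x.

With the vertex order [a, b, c, d, e, f, g], the degrees are [1, 1, 1, 1, 3, 2, 3], giving D = diag(1, 1, 1, 1, 3, 2, 3) and L = D - A. Computing det(xI - L) by cofactor expansion (or equivalently via sum-over-permutations) gives x^7 - 12x^6 + 53x^5 - 108x^4 + 107x^3 - 48x^2 + 7x. Since p(0) = det(-L) = 0, x divides p(x). The largest eigenvalue, 4.4142, is at most the vertex count 7. By the matrix-tree theorem the graph has (1/7) * product of the nonzero eigenvalues = 1 spanning tree.

x^7 - 12x^6 + 53x^5 - 108x^4 + 107x^3 - 48x^2 + 7x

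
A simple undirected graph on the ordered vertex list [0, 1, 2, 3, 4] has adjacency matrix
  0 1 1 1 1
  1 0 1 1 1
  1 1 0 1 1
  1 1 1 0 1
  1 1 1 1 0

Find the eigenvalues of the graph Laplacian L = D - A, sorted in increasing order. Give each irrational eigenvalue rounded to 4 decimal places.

[0, 5, 5, 5, 5]

Each diagonal entry of L is the vertex degree and each off-diagonal entry is -1 where an edge is present, 0 otherwise; in the order [0, 1, 2, 3, 4] the diagonal is [4, 4, 4, 4, 4]. L is symmetric positive semidefinite, so every eigenvalue is real and nonnegative. There is one zero in the spectrum, matching the 1 component.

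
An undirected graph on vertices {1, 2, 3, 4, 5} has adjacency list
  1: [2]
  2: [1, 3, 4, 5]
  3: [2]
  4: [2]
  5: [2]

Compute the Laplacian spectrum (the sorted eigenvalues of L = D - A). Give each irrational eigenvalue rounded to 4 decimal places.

Each diagonal entry of L is the vertex degree and each off-diagonal entry is -1 where an edge is present, 0 otherwise; in the order [1, 2, 3, 4, 5] the diagonal is [1, 4, 1, 1, 1]. The multiplicity of 0 as a Laplacian eigenvalue equals the number of connected components. The single zero eigenvalue shows the graph is connected. By the matrix-tree theorem the graph has (1/5) * product of the nonzero eigenvalues = 1 spanning tree. The eigenvalues sum to 8, which equals trace(L) = 2|E|.

[0, 1, 1, 1, 5]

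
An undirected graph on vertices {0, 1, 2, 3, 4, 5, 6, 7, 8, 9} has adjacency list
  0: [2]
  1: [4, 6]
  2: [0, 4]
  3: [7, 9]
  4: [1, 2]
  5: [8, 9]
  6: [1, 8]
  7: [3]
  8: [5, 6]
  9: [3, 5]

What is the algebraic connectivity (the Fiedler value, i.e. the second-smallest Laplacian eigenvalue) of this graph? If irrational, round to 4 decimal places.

With the vertex order [0, 1, 2, 3, 4, 5, 6, 7, 8, 9], the degrees are [1, 2, 2, 2, 2, 2, 2, 1, 2, 2], giving D = diag(1, 2, 2, 2, 2, 2, 2, 1, 2, 2) and L = D - A. The sorted Laplacian eigenvalues are [0, 0.0979, 0.3820, 0.8244, 1.3820, 2, 2.6180, 3.1756, 3.6180, 3.9021]; the algebraic connectivity is the second entry, 0.0979. The largest eigenvalue, 3.9021, is at most the vertex count 10.

0.0979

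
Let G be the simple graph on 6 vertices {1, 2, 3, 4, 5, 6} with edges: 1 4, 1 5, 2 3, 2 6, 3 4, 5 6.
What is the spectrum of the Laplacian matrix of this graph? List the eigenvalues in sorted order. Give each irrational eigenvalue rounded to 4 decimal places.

[0, 1, 1, 3, 3, 4]

With the vertex order [1, 2, 3, 4, 5, 6], the degrees are [2, 2, 2, 2, 2, 2], giving D = diag(2, 2, 2, 2, 2, 2) and L = D - A. Since every row of L sums to 0, the all-ones vector is in the kernel and 0 is an eigenvalue. The single zero eigenvalue shows the graph is connected. By the matrix-tree theorem the graph has (1/6) * product of the nonzero eigenvalues = 6 spanning trees. The largest eigenvalue, 4, is at most the vertex count 6.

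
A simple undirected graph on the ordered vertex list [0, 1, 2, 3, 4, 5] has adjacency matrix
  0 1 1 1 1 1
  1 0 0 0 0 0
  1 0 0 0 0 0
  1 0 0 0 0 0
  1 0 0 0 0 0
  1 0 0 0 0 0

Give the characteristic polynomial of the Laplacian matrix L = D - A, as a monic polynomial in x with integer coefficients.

Each diagonal entry of L is the vertex degree and each off-diagonal entry is -1 where an edge is present, 0 otherwise; in the order [0, 1, 2, 3, 4, 5] the diagonal is [5, 1, 1, 1, 1, 1]. The eigenvalues of L are [0, 1, 1, 1, 1, 6]; the characteristic polynomial is the product of (x - lambda_i), which multiplies out to x^6 - 10x^5 + 30x^4 - 40x^3 + 25x^2 - 6x. The constant term is 0 because L is singular (the all-ones vector lies in its kernel). The eigenvalues sum to 10, which equals trace(L) = 2|E|.

x^6 - 10x^5 + 30x^4 - 40x^3 + 25x^2 - 6x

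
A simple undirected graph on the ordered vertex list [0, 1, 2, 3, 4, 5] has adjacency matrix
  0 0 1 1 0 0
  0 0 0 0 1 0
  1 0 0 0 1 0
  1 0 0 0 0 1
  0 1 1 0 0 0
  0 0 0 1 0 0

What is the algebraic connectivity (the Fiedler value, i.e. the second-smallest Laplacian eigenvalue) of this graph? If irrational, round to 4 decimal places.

Reading degrees in the order [0, 1, 2, 3, 4, 5] gives [2, 1, 2, 2, 2, 1]; set D = diag(2, 1, 2, 2, 2, 1) and form L = D - A. The smallest Laplacian eigenvalue is always 0. The next one, lambda_2 = 0.2679, measures how hard the graph is to disconnect: larger values mean better connectivity. The eigenvalues sum to 10, which equals trace(L) = 2|E|. There is one zero in the spectrum, matching the 1 component.

0.2679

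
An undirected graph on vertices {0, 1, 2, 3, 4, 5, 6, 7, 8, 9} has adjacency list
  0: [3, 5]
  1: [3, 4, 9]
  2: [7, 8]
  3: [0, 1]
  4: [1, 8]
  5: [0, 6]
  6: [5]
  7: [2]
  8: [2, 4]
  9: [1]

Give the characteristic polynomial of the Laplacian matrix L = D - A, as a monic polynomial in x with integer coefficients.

Reading degrees in the order [0, 1, 2, 3, 4, 5, 6, 7, 8, 9] gives [2, 3, 2, 2, 2, 2, 1, 1, 2, 1]; set D = diag(2, 3, 2, 2, 2, 2, 1, 1, 2, 1) and form L = D - A. L has integer entries, so p(x) = det(xI - L) has integer coefficients. Expanding the determinant yields x^10 - 18x^9 + 135x^8 - 548x^7 + 1309x^6 - 1874x^5 + 1568x^4 - 712x^3 + 149x^2 - 10x. Since p(0) = det(-L) = 0, x divides p(x). The eigenvalues sum to 18, which equals trace(L) = 2|E|.

x^10 - 18x^9 + 135x^8 - 548x^7 + 1309x^6 - 1874x^5 + 1568x^4 - 712x^3 + 149x^2 - 10x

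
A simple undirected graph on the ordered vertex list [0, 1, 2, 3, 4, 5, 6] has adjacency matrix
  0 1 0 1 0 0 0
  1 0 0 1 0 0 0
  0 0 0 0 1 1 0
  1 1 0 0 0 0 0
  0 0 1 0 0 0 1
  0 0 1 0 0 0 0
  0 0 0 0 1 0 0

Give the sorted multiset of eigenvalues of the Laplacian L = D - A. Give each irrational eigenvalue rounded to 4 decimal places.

[0, 0, 0.5858, 2, 3, 3, 3.4142]

Each diagonal entry of L is the vertex degree and each off-diagonal entry is -1 where an edge is present, 0 otherwise; in the order [0, 1, 2, 3, 4, 5, 6] the diagonal is [2, 2, 2, 2, 2, 1, 1]. Diagonalising L (or applying a numerical eigensolver to the 7x7 matrix) gives the spectrum above. The 2 zero eigenvalues correspond to the 2 connected components. There are 2 zeros in the spectrum, matching the 2 components. The largest eigenvalue, 3.4142, is at most the vertex count 7.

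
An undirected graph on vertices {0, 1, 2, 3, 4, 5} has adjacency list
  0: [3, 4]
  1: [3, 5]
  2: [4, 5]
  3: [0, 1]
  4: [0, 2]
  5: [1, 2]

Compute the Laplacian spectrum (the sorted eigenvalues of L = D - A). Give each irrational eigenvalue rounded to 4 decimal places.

Each diagonal entry of L is the vertex degree and each off-diagonal entry is -1 where an edge is present, 0 otherwise; in the order [0, 1, 2, 3, 4, 5] the diagonal is [2, 2, 2, 2, 2, 2]. Since every row of L sums to 0, the all-ones vector is in the kernel and 0 is an eigenvalue.

[0, 1, 1, 3, 3, 4]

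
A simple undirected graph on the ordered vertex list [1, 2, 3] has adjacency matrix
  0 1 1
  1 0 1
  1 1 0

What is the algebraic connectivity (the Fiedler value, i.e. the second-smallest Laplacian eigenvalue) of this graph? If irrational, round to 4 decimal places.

3

Reading degrees in the order [1, 2, 3] gives [2, 2, 2]; set D = diag(2, 2, 2) and form L = D - A. The sorted Laplacian eigenvalues are [0, 3, 3]; the algebraic connectivity is the second entry, 3. By the matrix-tree theorem the graph has (1/3) * product of the nonzero eigenvalues = 3 spanning trees.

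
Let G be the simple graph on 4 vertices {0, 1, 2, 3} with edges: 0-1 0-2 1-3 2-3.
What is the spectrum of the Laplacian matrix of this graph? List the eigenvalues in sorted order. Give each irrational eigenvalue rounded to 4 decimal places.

[0, 2, 2, 4]

Each diagonal entry of L is the vertex degree and each off-diagonal entry is -1 where an edge is present, 0 otherwise; in the order [0, 1, 2, 3] the diagonal is [2, 2, 2, 2]. L is symmetric positive semidefinite, so every eigenvalue is real and nonnegative. The largest eigenvalue, 4, is at most the vertex count 4.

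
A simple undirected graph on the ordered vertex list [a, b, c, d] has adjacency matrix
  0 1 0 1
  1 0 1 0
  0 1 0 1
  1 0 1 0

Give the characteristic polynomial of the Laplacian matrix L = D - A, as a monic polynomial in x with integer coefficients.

x^4 - 8x^3 + 20x^2 - 16x

With the vertex order [a, b, c, d], the degrees are [2, 2, 2, 2], giving D = diag(2, 2, 2, 2) and L = D - A. The eigenvalues of L are [0, 2, 2, 4]; the characteristic polynomial is the product of (x - lambda_i), which multiplies out to x^4 - 8x^3 + 20x^2 - 16x. The constant term is 0 because L is singular (the all-ones vector lies in its kernel). There is one zero in the spectrum, matching the 1 component. By the matrix-tree theorem the graph has (1/4) * product of the nonzero eigenvalues = 4 spanning trees.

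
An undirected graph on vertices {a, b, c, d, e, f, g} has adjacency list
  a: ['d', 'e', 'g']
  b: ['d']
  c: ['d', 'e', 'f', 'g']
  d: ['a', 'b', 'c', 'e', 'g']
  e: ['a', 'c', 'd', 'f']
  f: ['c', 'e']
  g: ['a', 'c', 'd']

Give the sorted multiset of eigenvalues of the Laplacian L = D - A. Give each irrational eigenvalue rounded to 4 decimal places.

[0, 0.9217, 1.7909, 3.3820, 4.1368, 5.6180, 6.1507]

With the vertex order [a, b, c, d, e, f, g], the degrees are [3, 1, 4, 5, 4, 2, 3], giving D = diag(3, 1, 4, 5, 4, 2, 3) and L = D - A. L is symmetric positive semidefinite, so every eigenvalue is real and nonnegative. The largest eigenvalue, 6.1507, is at most the vertex count 7.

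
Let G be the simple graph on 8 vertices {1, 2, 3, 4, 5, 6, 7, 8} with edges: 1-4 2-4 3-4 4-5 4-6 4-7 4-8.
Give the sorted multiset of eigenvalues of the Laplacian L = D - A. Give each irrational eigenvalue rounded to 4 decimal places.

[0, 1, 1, 1, 1, 1, 1, 8]

With the vertex order [1, 2, 3, 4, 5, 6, 7, 8], the degrees are [1, 1, 1, 7, 1, 1, 1, 1], giving D = diag(1, 1, 1, 7, 1, 1, 1, 1) and L = D - A. The multiplicity of 0 as a Laplacian eigenvalue equals the number of connected components. The single zero eigenvalue shows the graph is connected. The eigenvalues sum to 14, which equals trace(L) = 2|E|. By the matrix-tree theorem the graph has (1/8) * product of the nonzero eigenvalues = 1 spanning tree.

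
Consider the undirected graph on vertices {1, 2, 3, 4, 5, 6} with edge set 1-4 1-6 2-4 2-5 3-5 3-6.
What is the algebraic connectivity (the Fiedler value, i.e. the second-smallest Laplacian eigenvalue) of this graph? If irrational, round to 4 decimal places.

Reading degrees in the order [1, 2, 3, 4, 5, 6] gives [2, 2, 2, 2, 2, 2]; set D = diag(2, 2, 2, 2, 2, 2) and form L = D - A. The smallest Laplacian eigenvalue is always 0. The next one, lambda_2 = 1, measures how hard the graph is to disconnect: larger values mean better connectivity.

1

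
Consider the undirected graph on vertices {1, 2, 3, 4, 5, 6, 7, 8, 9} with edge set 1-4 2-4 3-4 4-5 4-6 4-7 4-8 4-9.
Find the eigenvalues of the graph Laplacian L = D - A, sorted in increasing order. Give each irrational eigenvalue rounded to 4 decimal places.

[0, 1, 1, 1, 1, 1, 1, 1, 9]

With the vertex order [1, 2, 3, 4, 5, 6, 7, 8, 9], the degrees are [1, 1, 1, 8, 1, 1, 1, 1, 1], giving D = diag(1, 1, 1, 8, 1, 1, 1, 1, 1) and L = D - A. Diagonalising L (or applying a numerical eigensolver to the 9x9 matrix) gives the spectrum above.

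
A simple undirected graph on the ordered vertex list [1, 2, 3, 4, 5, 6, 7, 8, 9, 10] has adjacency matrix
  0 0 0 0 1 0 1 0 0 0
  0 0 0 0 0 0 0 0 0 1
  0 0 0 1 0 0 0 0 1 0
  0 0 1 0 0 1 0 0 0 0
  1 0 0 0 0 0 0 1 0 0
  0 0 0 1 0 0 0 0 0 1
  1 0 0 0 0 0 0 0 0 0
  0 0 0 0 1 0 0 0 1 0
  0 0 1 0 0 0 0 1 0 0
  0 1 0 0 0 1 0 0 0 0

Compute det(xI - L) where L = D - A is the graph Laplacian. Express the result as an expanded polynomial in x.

Reading degrees in the order [1, 2, 3, 4, 5, 6, 7, 8, 9, 10] gives [2, 1, 2, 2, 2, 2, 1, 2, 2, 2]; set D = diag(2, 1, 2, 2, 2, 2, 1, 2, 2, 2) and form L = D - A. Computing det(xI - L) by cofactor expansion (or equivalently via sum-over-permutations) gives x^10 - 18x^9 + 136x^8 - 560x^7 + 1365x^6 - 2002x^5 + 1716x^4 - 792x^3 + 165x^2 - 10x. The coefficient of x^9 equals -trace(L) = -18, matching the sum of degrees. By the matrix-tree theorem the graph has (1/10) * product of the nonzero eigenvalues = 1 spanning tree.

x^10 - 18x^9 + 136x^8 - 560x^7 + 1365x^6 - 2002x^5 + 1716x^4 - 792x^3 + 165x^2 - 10x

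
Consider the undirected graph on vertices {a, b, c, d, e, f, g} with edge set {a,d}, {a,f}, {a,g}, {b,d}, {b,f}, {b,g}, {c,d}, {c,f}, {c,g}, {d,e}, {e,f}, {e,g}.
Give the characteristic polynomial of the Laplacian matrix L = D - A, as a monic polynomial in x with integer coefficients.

x^7 - 24x^6 + 234x^5 - 1192x^4 + 3357x^3 - 4968x^2 + 3024x

With the vertex order [a, b, c, d, e, f, g], the degrees are [3, 3, 3, 4, 3, 4, 4], giving D = diag(3, 3, 3, 4, 3, 4, 4) and L = D - A. L has integer entries, so p(x) = det(xI - L) has integer coefficients. Expanding the determinant yields x^7 - 24x^6 + 234x^5 - 1192x^4 + 3357x^3 - 4968x^2 + 3024x. The constant term is 0 because L is singular (the all-ones vector lies in its kernel). The largest eigenvalue, 7, is at most the vertex count 7.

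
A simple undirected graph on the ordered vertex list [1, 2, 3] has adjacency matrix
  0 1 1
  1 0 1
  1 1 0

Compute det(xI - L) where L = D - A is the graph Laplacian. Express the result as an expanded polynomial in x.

With the vertex order [1, 2, 3], the degrees are [2, 2, 2], giving D = diag(2, 2, 2) and L = D - A. L has integer entries, so p(x) = det(xI - L) has integer coefficients. Expanding the determinant yields x^3 - 6x^2 + 9x. The coefficient of x^2 equals -trace(L) = -6, matching the sum of degrees.

x^3 - 6x^2 + 9x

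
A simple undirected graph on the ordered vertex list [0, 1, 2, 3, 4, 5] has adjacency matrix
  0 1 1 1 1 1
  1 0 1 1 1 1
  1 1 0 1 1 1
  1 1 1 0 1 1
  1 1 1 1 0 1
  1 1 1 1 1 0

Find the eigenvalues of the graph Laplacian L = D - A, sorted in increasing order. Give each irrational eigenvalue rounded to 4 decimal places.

[0, 6, 6, 6, 6, 6]

With the vertex order [0, 1, 2, 3, 4, 5], the degrees are [5, 5, 5, 5, 5, 5], giving D = diag(5, 5, 5, 5, 5, 5) and L = D - A. The multiplicity of 0 as a Laplacian eigenvalue equals the number of connected components. The single zero eigenvalue shows the graph is connected. The largest eigenvalue, 6, is at most the vertex count 6.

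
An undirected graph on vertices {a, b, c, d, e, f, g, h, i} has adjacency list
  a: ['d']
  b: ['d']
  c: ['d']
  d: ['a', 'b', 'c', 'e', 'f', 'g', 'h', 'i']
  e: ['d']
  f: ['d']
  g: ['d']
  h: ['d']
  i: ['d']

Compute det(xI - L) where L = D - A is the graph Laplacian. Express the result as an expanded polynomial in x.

x^9 - 16x^8 + 84x^7 - 224x^6 + 350x^5 - 336x^4 + 196x^3 - 64x^2 + 9x

Reading degrees in the order [a, b, c, d, e, f, g, h, i] gives [1, 1, 1, 8, 1, 1, 1, 1, 1]; set D = diag(1, 1, 1, 8, 1, 1, 1, 1, 1) and form L = D - A. L has integer entries, so p(x) = det(xI - L) has integer coefficients. Expanding the determinant yields x^9 - 16x^8 + 84x^7 - 224x^6 + 350x^5 - 336x^4 + 196x^3 - 64x^2 + 9x. The constant term is 0 because L is singular (the all-ones vector lies in its kernel). The largest eigenvalue, 9, is at most the vertex count 9.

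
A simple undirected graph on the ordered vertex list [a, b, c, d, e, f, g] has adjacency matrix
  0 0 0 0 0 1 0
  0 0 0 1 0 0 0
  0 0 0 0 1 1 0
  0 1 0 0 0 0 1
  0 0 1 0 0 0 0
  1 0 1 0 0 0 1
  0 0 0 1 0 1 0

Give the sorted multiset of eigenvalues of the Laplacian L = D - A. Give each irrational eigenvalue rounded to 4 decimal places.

Each diagonal entry of L is the vertex degree and each off-diagonal entry is -1 where an edge is present, 0 otherwise; in the order [a, b, c, d, e, f, g] the diagonal is [1, 1, 2, 2, 1, 3, 2]. The multiplicity of 0 as a Laplacian eigenvalue equals the number of connected components. The single zero eigenvalue shows the graph is connected. The largest eigenvalue, 4.3342, is at most the vertex count 7.

[0, 0.2603, 0.6262, 1.4055, 2.2742, 3.0996, 4.3342]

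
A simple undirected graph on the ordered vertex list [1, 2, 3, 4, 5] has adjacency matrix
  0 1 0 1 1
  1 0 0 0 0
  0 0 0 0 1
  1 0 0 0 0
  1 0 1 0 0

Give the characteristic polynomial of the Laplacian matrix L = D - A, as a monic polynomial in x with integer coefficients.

With the vertex order [1, 2, 3, 4, 5], the degrees are [3, 1, 1, 1, 2], giving D = diag(3, 1, 1, 1, 2) and L = D - A. L has integer entries, so p(x) = det(xI - L) has integer coefficients. Expanding the determinant yields x^5 - 8x^4 + 20x^3 - 18x^2 + 5x. Since p(0) = det(-L) = 0, x divides p(x). By the matrix-tree theorem the graph has (1/5) * product of the nonzero eigenvalues = 1 spanning tree.

x^5 - 8x^4 + 20x^3 - 18x^2 + 5x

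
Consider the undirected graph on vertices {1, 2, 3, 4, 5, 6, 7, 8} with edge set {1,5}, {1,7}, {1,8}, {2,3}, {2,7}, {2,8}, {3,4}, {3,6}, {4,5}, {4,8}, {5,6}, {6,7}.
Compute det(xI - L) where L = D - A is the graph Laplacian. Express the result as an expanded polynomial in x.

Each diagonal entry of L is the vertex degree and each off-diagonal entry is -1 where an edge is present, 0 otherwise; in the order [1, 2, 3, 4, 5, 6, 7, 8] the diagonal is [3, 3, 3, 3, 3, 3, 3, 3]. Computing det(xI - L) by cofactor expansion (or equivalently via sum-over-permutations) gives x^8 - 24x^7 + 240x^6 - 1296x^5 + 4080x^4 - 7488x^3 + 7424x^2 - 3072x. The constant term is 0 because L is singular (the all-ones vector lies in its kernel). By the matrix-tree theorem the graph has (1/8) * product of the nonzero eigenvalues = 384 spanning trees. The largest eigenvalue, 6, is at most the vertex count 8.

x^8 - 24x^7 + 240x^6 - 1296x^5 + 4080x^4 - 7488x^3 + 7424x^2 - 3072x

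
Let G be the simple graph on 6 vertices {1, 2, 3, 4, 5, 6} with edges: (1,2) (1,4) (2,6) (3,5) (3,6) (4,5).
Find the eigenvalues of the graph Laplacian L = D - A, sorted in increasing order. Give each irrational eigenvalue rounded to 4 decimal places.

Each diagonal entry of L is the vertex degree and each off-diagonal entry is -1 where an edge is present, 0 otherwise; in the order [1, 2, 3, 4, 5, 6] the diagonal is [2, 2, 2, 2, 2, 2]. L is symmetric positive semidefinite, so every eigenvalue is real and nonnegative. The single zero eigenvalue shows the graph is connected.

[0, 1, 1, 3, 3, 4]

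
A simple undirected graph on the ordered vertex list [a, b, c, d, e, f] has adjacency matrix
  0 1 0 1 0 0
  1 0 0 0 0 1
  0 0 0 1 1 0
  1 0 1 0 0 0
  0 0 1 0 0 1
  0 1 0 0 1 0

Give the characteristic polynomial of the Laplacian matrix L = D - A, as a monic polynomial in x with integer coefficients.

x^6 - 12x^5 + 54x^4 - 112x^3 + 105x^2 - 36x

Each diagonal entry of L is the vertex degree and each off-diagonal entry is -1 where an edge is present, 0 otherwise; in the order [a, b, c, d, e, f] the diagonal is [2, 2, 2, 2, 2, 2]. The eigenvalues of L are [0, 1, 1, 3, 3, 4]; the characteristic polynomial is the product of (x - lambda_i), which multiplies out to x^6 - 12x^5 + 54x^4 - 112x^3 + 105x^2 - 36x. The constant term is 0 because L is singular (the all-ones vector lies in its kernel). There is one zero in the spectrum, matching the 1 component.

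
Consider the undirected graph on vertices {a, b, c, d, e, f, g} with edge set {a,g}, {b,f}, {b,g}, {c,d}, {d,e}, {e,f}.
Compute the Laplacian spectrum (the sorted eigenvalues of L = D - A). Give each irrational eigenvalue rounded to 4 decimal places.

Reading degrees in the order [a, b, c, d, e, f, g] gives [1, 2, 1, 2, 2, 2, 2]; set D = diag(1, 2, 1, 2, 2, 2, 2) and form L = D - A. Since every row of L sums to 0, the all-ones vector is in the kernel and 0 is an eigenvalue. The single zero eigenvalue shows the graph is connected. The largest eigenvalue, 3.8019, is at most the vertex count 7.

[0, 0.1981, 0.7530, 1.5550, 2.4450, 3.2470, 3.8019]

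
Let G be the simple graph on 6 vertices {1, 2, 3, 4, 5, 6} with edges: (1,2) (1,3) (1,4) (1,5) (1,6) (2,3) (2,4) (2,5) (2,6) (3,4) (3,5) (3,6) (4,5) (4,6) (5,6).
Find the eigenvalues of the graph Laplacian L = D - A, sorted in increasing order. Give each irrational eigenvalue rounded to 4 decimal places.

[0, 6, 6, 6, 6, 6]

Reading degrees in the order [1, 2, 3, 4, 5, 6] gives [5, 5, 5, 5, 5, 5]; set D = diag(5, 5, 5, 5, 5, 5) and form L = D - A. The multiplicity of 0 as a Laplacian eigenvalue equals the number of connected components.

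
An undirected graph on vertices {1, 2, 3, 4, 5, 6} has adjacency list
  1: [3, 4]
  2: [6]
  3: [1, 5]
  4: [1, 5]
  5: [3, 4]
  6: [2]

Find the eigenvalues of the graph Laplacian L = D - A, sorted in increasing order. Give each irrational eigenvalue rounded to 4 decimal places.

Each diagonal entry of L is the vertex degree and each off-diagonal entry is -1 where an edge is present, 0 otherwise; in the order [1, 2, 3, 4, 5, 6] the diagonal is [2, 1, 2, 2, 2, 1]. Diagonalising L (or applying a numerical eigensolver to the 6x6 matrix) gives the spectrum above. The 2 zero eigenvalues correspond to the 2 connected components.

[0, 0, 2, 2, 2, 4]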